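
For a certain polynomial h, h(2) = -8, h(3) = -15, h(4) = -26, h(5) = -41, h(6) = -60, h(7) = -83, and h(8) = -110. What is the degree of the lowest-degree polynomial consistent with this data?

2

Forward differences of the values at n = 2, 3, 4, 5, 6, 7, 8:
  h  : -8  -15  -26  -41  -60  -83  -110
  Δ  : -7  -11  -15  -19  -23  -27
  Δ^2: -4  -4  -4  -4  -4
  Δ^3: 0  0  0  0
  Δ^4: 0  0  0
  Δ^5: 0  0
  Δ^6: 0
The second differences are constant (-4) and nonzero, while all higher differences vanish, so the minimal degree is 2.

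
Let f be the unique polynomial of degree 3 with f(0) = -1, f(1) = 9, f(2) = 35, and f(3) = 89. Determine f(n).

f(n) = 2n^3 + 2n^2 + 6n - 1

Using the Lagrange interpolation formula with nodes 0, 1, 2, 3:
  L_0(n) = (n - 1)(n - 2)(n - 3) / -6
  L_1(n) = n(n - 2)(n - 3) / 2
  L_2(n) = n(n - 1)(n - 3) / -2
  L_3(n) = n(n - 1)(n - 2) / 6
Then f(n) = -1·L_0(n) + 9·L_1(n) + 35·L_2(n) + 89·L_3(n).
Expanding and collecting terms gives f(n) = 2n^3 + 2n^2 + 6n - 1.
Check: f(0) = -1. ✓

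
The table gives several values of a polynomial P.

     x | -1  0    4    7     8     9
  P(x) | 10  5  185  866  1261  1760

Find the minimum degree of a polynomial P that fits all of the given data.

3

Divided differences on the nodes -1, 0, 4, 7, 8, 9:
  order 0: 10  5  185  866  1261  1760
  order 1: -5  45  227  395  499
  order 2: 10  26  42  52
  order 3: 2  2  2
  order 4: 0  0
  order 5: 0
The order-3 divided differences are all 2 (nonzero) and every higher order vanishes, so the data lies on a polynomial of degree exactly 3.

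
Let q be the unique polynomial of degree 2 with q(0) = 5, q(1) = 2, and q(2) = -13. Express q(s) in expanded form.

q(s) = -6s^2 + 3s + 5

Using the Lagrange interpolation formula with nodes 0, 1, 2:
  L_0(s) = (s - 1)(s - 2) / 2
  L_1(s) = s(s - 2) / -1
  L_2(s) = s(s - 1) / 2
Then q(s) = 5·L_0(s) + 2·L_1(s) - 13·L_2(s).
Expanding and collecting terms gives q(s) = -6s^2 + 3s + 5.
Check: q(1) = 2. ✓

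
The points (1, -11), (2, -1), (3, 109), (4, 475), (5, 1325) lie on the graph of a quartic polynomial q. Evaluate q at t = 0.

Write q(t) = at^4 + bt^3 + ct^2 + dt + e. Substituting each data point gives a linear system:
  a + b + c + d + e = -11
  16a + 8b + 4c + 2d + e = -1
  81a + 27b + 9c + 3d + e = 109
  256a + 64b + 16c + 4d + e = 475
  625a + 125b + 25c + 5d + e = 1325
Solving the system yields a = 3, b = -4, c = -1, d = -4, e = -5.
So q(t) = 3t^4 - 4t^3 - t^2 - 4t - 5.
Then q(0) = -5.

-5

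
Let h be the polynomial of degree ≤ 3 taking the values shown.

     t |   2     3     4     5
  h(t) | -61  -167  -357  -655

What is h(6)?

-1085

Using the Lagrange interpolation formula with nodes 2, 3, 4, 5:
  L_0(t) = (t - 3)(t - 4)(t - 5) / -6
  L_1(t) = (t - 2)(t - 4)(t - 5) / 2
  L_2(t) = (t - 2)(t - 3)(t - 5) / -2
  L_3(t) = (t - 2)(t - 3)(t - 4) / 6
Then h(t) = -61·L_0(t) - 167·L_1(t) - 357·L_2(t) - 655·L_3(t).
Expanding and collecting terms gives h(t) = -4t^3 - 6t^2 - 5.
Evaluating at t = 6: h(6) = -1085.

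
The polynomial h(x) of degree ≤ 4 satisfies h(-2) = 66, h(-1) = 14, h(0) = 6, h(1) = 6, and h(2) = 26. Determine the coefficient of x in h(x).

-2

Write h(x) = ax^4 + bx^3 + cx^2 + dx + e. Substituting each data point gives a linear system:
  16a - 8b + 4c - 2d + e = 66
  a - b + c - d + e = 14
  e = 6
  a + b + c + d + e = 6
  16a + 8b + 4c + 2d + e = 26
Solving the system yields a = 2, b = -2, c = 2, d = -2, e = 6.
So h(x) = 2x^4 - 2x^3 + 2x^2 - 2x + 6.
The coefficient of x is -2.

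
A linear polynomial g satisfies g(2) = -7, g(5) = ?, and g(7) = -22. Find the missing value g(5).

The 2 known points determine the degree-1 polynomial uniquely.
Write g(n) = an + b. Substituting each data point gives a linear system:
  2a + b = -7
  7a + b = -22
Solving the system yields a = -3, b = -1.
So g(n) = -3n - 1.
Then g(5) = -16.

-16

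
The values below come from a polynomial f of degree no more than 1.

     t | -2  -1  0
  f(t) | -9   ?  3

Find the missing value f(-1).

The 2 known points determine the degree-1 polynomial uniquely.
Write f(t) = at + b. Substituting each data point gives a linear system:
  -2a + b = -9
  b = 3
Solving the system yields a = 6, b = 3.
So f(t) = 6t + 3.
Then f(-1) = -3.

-3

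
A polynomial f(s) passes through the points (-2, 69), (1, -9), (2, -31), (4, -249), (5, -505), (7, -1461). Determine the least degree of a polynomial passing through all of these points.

3

Divided differences on the nodes -2, 1, 2, 4, 5, 7:
  order 0: 69  -9  -31  -249  -505  -1461
  order 1: -26  -22  -109  -256  -478
  order 2: 1  -29  -49  -74
  order 3: -5  -5  -5
  order 4: 0  0
  order 5: 0
The order-3 divided differences are all -5 (nonzero) and every higher order vanishes, so the data lies on a polynomial of degree exactly 3.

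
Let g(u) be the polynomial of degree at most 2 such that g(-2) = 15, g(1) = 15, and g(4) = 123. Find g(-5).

Forward differences of the values at u = -2, 1, 4:
  g  : 15  15  123
  Δ  : 0  108
  Δ^2: 108
The second differences are constant, confirming degree 2.
Interpolating (Newton forward form) and evaluating at u = -5 gives g(-5) = 123.

123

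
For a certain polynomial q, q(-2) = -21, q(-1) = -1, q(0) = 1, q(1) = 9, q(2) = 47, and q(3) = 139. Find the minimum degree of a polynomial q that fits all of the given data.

3

Forward differences of the values at u = -2, -1, 0, 1, 2, 3:
  q  : -21  -1  1  9  47  139
  Δ  : 20  2  8  38  92
  Δ^2: -18  6  30  54
  Δ^3: 24  24  24
  Δ^4: 0  0
  Δ^5: 0
The third differences are constant (24) and nonzero, while all higher differences vanish, so the minimal degree is 3.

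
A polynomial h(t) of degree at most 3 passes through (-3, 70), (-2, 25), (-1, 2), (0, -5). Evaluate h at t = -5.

250

Write h(t) = at^3 + bt^2 + ct + d. Substituting each data point gives a linear system:
  -27a + 9b - 3c + d = 70
  -8a + 4b - 2c + d = 25
  -a + b - c + d = 2
  d = -5
Solving the system yields a = -1, b = 5, c = -1, d = -5.
So h(t) = -t^3 + 5t^2 - t - 5.
Then h(-5) = 250.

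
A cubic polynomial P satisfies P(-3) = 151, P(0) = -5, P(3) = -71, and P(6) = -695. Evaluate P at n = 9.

Write P(n) = an^3 + bn^2 + cn + d. Substituting each data point gives a linear system:
  -27a + 9b - 3c + d = 151
  d = -5
  27a + 9b + 3c + d = -71
  216a + 36b + 6c + d = -695
Solving the system yields a = -4, b = 5, c = -1, d = -5.
So P(n) = -4n³ + 5n² - n - 5.
Then P(9) = -2525.

-2525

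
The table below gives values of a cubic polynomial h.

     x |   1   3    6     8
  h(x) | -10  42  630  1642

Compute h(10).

Using the Lagrange interpolation formula with nodes 1, 3, 6, 8:
  L_0(x) = (x - 3)(x - 6)(x - 8) / -70
  L_1(x) = (x - 1)(x - 6)(x - 8) / 30
  L_2(x) = (x - 1)(x - 3)(x - 8) / -30
  L_3(x) = (x - 1)(x - 3)(x - 6) / 70
Then h(x) = -10·L_0(x) + 42·L_1(x) + 630·L_2(x) + 1642·L_3(x).
Expanding and collecting terms gives h(x) = 4x³ - 6x² - 2x - 6.
Evaluating at x = 10: h(10) = 3374.

3374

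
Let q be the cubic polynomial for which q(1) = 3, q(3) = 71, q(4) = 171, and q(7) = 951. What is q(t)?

Using the Lagrange interpolation formula with nodes 1, 3, 4, 7:
  L_0(t) = (t - 3)(t - 4)(t - 7) / -36
  L_1(t) = (t - 1)(t - 4)(t - 7) / 8
  L_2(t) = (t - 1)(t - 3)(t - 7) / -9
  L_3(t) = (t - 1)(t - 3)(t - 4) / 72
Then q(t) = 3·L_0(t) + 71·L_1(t) + 171·L_2(t) + 951·L_3(t).
Expanding and collecting terms gives q(t) = 3t^3 - 2t^2 + 3t - 1.
Check: q(1) = 3. ✓

q(t) = 3t^3 - 2t^2 + 3t - 1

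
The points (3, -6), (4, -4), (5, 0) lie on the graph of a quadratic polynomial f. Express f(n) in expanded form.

Using the Lagrange interpolation formula with nodes 3, 4, 5:
  L_0(n) = (n - 4)(n - 5) / 2
  L_1(n) = (n - 3)(n - 5) / -1
  L_2(n) = (n - 3)(n - 4) / 2
Then f(n) = -6·L_0(n) - 4·L_1(n) + 0·L_2(n).
Expanding and collecting terms gives f(n) = n^2 - 5n.
Check: f(4) = -4. ✓

f(n) = n^2 - 5n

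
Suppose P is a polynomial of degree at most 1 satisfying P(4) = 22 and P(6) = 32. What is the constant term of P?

2

Write P(n) = an + b. Substituting each data point gives a linear system:
  4a + b = 22
  6a + b = 32
Solving the system yields a = 5, b = 2.
So P(n) = 5n + 2.
The constant term is 2.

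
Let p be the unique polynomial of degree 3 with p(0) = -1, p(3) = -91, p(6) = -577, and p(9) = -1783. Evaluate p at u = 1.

Using the Lagrange interpolation formula with nodes 0, 3, 6, 9:
  L_0(u) = (u - 3)(u - 6)(u - 9) / -162
  L_1(u) = u(u - 6)(u - 9) / 54
  L_2(u) = u(u - 3)(u - 9) / -54
  L_3(u) = u(u - 3)(u - 6) / 162
Then p(u) = -1·L_0(u) - 91·L_1(u) - 577·L_2(u) - 1783·L_3(u).
Expanding and collecting terms gives p(u) = -2u^3 - 4u^2 - 1.
Evaluating at u = 1: p(1) = -7.

-7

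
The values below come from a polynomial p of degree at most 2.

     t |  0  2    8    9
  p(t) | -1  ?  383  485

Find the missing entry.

23

The 3 known points determine the degree-2 polynomial uniquely.
Write p(t) = at^2 + bt + c. Substituting each data point gives a linear system:
  c = -1
  64a + 8b + c = 383
  81a + 9b + c = 485
Solving the system yields a = 6, b = 0, c = -1.
So p(t) = 6t² - 1.
Then p(2) = 23.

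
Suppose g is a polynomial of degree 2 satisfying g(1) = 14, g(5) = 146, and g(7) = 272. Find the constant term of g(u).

Write g(u) = au^2 + bu + c. Substituting each data point gives a linear system:
  a + b + c = 14
  25a + 5b + c = 146
  49a + 7b + c = 272
Solving the system yields a = 5, b = 3, c = 6.
So g(u) = 5u^2 + 3u + 6.
The constant term is 6.

6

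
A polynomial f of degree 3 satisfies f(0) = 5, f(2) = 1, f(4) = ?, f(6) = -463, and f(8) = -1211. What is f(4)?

The 4 known points determine the degree-3 polynomial uniquely.
Write f(x) = ax^3 + bx^2 + cx + d. Substituting each data point gives a linear system:
  d = 5
  8a + 4b + 2c + d = 1
  216a + 36b + 6c + d = -463
  512a + 64b + 8c + d = -1211
Solving the system yields a = -3, b = 5, c = 0, d = 5.
So f(x) = -3x³ + 5x² + 5.
Then f(4) = -107.

-107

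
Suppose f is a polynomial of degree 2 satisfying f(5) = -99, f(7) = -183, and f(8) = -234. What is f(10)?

Write f(n) = an^2 + bn + c. Substituting each data point gives a linear system:
  25a + 5b + c = -99
  49a + 7b + c = -183
  64a + 8b + c = -234
Solving the system yields a = -3, b = -6, c = 6.
So f(n) = -3n² - 6n + 6.
Then f(10) = -354.

-354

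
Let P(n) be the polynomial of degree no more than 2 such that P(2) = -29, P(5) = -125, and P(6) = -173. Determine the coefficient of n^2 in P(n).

-4

Write P(n) = an^2 + bn + c. Substituting each data point gives a linear system:
  4a + 2b + c = -29
  25a + 5b + c = -125
  36a + 6b + c = -173
Solving the system yields a = -4, b = -4, c = -5.
So P(n) = -4n^2 - 4n - 5.
The leading coefficient is -4.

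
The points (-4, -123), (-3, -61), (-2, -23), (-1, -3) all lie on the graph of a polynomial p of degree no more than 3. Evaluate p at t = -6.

Write p(t) = at^3 + bt^2 + ct + d. Substituting each data point gives a linear system:
  -64a + 16b - 4c + d = -123
  -27a + 9b - 3c + d = -61
  -8a + 4b - 2c + d = -23
  -a + b - c + d = -3
Solving the system yields a = 1, b = -3, c = 4, d = 5.
So p(t) = t^3 - 3t^2 + 4t + 5.
Then p(-6) = -343.

-343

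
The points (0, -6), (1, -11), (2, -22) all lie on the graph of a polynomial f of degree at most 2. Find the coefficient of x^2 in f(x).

-3

Write f(x) = ax^2 + bx + c. Substituting each data point gives a linear system:
  c = -6
  a + b + c = -11
  4a + 2b + c = -22
Solving the system yields a = -3, b = -2, c = -6.
So f(x) = -3x^2 - 2x - 6.
The leading coefficient is -3.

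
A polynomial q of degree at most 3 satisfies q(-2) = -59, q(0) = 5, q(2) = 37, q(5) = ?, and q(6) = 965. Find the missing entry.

The 4 known points determine the degree-3 polynomial uniquely.
Write q(x) = ax^3 + bx^2 + cx + d. Substituting each data point gives a linear system:
  -8a + 4b - 2c + d = -59
  d = 5
  8a + 4b + 2c + d = 37
  216a + 36b + 6c + d = 965
Solving the system yields a = 5, b = -4, c = 4, d = 5.
So q(x) = 5x^3 - 4x^2 + 4x + 5.
Then q(5) = 550.

550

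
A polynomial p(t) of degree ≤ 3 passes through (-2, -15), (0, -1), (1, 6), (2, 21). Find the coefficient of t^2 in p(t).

Write p(t) = at^3 + bt^2 + ct + d. Substituting each data point gives a linear system:
  -8a + 4b - 2c + d = -15
  d = -1
  a + b + c + d = 6
  8a + 4b + 2c + d = 21
Solving the system yields a = 1, b = 1, c = 5, d = -1.
So p(t) = t^3 + t^2 + 5t - 1.
The coefficient of t^2 is 1.

1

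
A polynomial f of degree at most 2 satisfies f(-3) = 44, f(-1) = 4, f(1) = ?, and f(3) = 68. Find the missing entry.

12

On equispaced nodes a degree-2 polynomial has vanishing third forward difference, so
  - f(-3) + 3·f(-1) - 3·f(1) + f(3) = 0.
Substituting the known values and solving for f(1):
  -3·f(1) = -36
  f(1) = 12.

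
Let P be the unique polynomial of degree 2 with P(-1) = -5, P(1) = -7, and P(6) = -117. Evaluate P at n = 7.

Write P(n) = an^2 + bn + c. Substituting each data point gives a linear system:
  a - b + c = -5
  a + b + c = -7
  36a + 6b + c = -117
Solving the system yields a = -3, b = -1, c = -3.
So P(n) = -3n^2 - n - 3.
Then P(7) = -157.

-157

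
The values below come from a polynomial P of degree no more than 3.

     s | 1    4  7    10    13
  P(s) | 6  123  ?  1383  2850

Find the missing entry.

528

The 4 known points determine the degree-3 polynomial uniquely.
Write P(s) = as^3 + bs^2 + cs + d. Substituting each data point gives a linear system:
  a + b + c + d = 6
  64a + 16b + 4c + d = 123
  1000a + 100b + 10c + d = 1383
  2197a + 169b + 13c + d = 2850
Solving the system yields a = 1, b = 4, c = -2, d = 3.
So P(s) = s³ + 4s² - 2s + 3.
Then P(7) = 528.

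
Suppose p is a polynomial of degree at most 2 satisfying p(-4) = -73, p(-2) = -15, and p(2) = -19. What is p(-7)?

-235

Write p(t) = at^2 + bt + c. Substituting each data point gives a linear system:
  16a - 4b + c = -73
  4a - 2b + c = -15
  4a + 2b + c = -19
Solving the system yields a = -5, b = -1, c = 3.
So p(t) = -5t^2 - t + 3.
Then p(-7) = -235.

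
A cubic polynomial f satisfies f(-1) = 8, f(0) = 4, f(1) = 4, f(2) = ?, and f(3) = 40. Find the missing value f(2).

The 4 known points determine the degree-3 polynomial uniquely.
Write f(u) = au^3 + bu^2 + cu + d. Substituting each data point gives a linear system:
  -a + b - c + d = 8
  d = 4
  a + b + c + d = 4
  27a + 9b + 3c + d = 40
Solving the system yields a = 1, b = 2, c = -3, d = 4.
So f(u) = u^3 + 2u^2 - 3u + 4.
Then f(2) = 14.

14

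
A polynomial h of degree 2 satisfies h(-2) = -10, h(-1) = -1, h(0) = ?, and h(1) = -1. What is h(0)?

2

On equispaced nodes a degree-2 polynomial has vanishing third forward difference, so
  - h(-2) + 3·h(-1) - 3·h(0) + h(1) = 0.
Substituting the known values and solving for h(0):
  -3·h(0) = -6
  h(0) = 2.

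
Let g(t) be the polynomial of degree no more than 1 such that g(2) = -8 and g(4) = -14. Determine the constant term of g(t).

Write g(t) = at + b. Substituting each data point gives a linear system:
  2a + b = -8
  4a + b = -14
Solving the system yields a = -3, b = -2.
So g(t) = -3t - 2.
The constant term is -2.

-2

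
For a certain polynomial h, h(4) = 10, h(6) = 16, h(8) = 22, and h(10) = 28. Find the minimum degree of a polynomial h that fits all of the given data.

1

Forward differences of the values at n = 4, 6, 8, 10:
  h  : 10  16  22  28
  Δ  : 6  6  6
  Δ^2: 0  0
  Δ^3: 0
The first differences are constant (6) and nonzero, while all higher differences vanish, so the minimal degree is 1.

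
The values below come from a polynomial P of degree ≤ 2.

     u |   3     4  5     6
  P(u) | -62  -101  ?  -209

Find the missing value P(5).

-150

On equispaced nodes a degree-2 polynomial has vanishing third forward difference, so
  - P(3) + 3·P(4) - 3·P(5) + P(6) = 0.
Substituting the known values and solving for P(5):
  -3·P(5) = 450
  P(5) = -150.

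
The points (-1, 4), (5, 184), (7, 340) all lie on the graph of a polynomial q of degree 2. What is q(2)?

Using the Lagrange interpolation formula with nodes -1, 5, 7:
  L_0(t) = (t - 5)(t - 7) / 48
  L_1(t) = (t + 1)(t - 7) / -12
  L_2(t) = (t + 1)(t - 5) / 16
Then q(t) = 4·L_0(t) + 184·L_1(t) + 340·L_2(t).
Expanding and collecting terms gives q(t) = 6t² + 6t + 4.
Evaluating at t = 2: q(2) = 40.

40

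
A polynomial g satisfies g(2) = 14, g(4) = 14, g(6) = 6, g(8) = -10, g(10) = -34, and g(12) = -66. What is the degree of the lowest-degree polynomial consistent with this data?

Forward differences of the values at x = 2, 4, 6, 8, 10, 12:
  g  : 14  14  6  -10  -34  -66
  Δ  : 0  -8  -16  -24  -32
  Δ^2: -8  -8  -8  -8
  Δ^3: 0  0  0
  Δ^4: 0  0
  Δ^5: 0
The second differences are constant (-8) and nonzero, while all higher differences vanish, so the minimal degree is 2.

2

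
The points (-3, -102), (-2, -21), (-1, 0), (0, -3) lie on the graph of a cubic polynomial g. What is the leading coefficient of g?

Write g(x) = ax^3 + bx^2 + cx + d. Substituting each data point gives a linear system:
  -27a + 9b - 3c + d = -102
  -8a + 4b - 2c + d = -21
  -a + b - c + d = 0
  d = -3
Solving the system yields a = 6, b = 6, c = -3, d = -3.
So g(x) = 6x^3 + 6x^2 - 3x - 3.
The leading coefficient is 6.

6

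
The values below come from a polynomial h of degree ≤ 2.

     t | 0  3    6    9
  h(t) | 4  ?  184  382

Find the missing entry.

On equispaced nodes a degree-2 polynomial has vanishing third forward difference, so
  - h(0) + 3·h(3) - 3·h(6) + h(9) = 0.
Substituting the known values and solving for h(3):
  3·h(3) = 174
  h(3) = 58.

58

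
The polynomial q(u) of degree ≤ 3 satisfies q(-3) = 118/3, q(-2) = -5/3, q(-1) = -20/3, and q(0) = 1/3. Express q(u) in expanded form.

Write q(u) = au^3 + bu^2 + cu + d. Substituting each data point gives a linear system:
  -27a + 9b - 3c + d = 118/3
  -8a + 4b - 2c + d = -5/3
  -a + b - c + d = -20/3
  d = 1/3
Solving the system yields a = -4, b = -6, c = 5, d = 1/3.
So q(u) = -4u³ - 6u² + 5u + 1/3.
Check: q(0) = 1/3. ✓

q(u) = -4u^3 - 6u^2 + 5u + 1/3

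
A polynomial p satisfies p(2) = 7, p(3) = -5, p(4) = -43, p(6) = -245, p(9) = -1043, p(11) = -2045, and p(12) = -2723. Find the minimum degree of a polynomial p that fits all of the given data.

3

Divided differences on the nodes 2, 3, 4, 6, 9, 11, 12:
  order 0: 7  -5  -43  -245  -1043  -2045  -2723
  order 1: -12  -38  -101  -266  -501  -678
  order 2: -13  -21  -33  -47  -59
  order 3: -2  -2  -2  -2
  order 4: 0  0  0
  order 5: 0  0
  order 6: 0
The order-3 divided differences are all -2 (nonzero) and every higher order vanishes, so the data lies on a polynomial of degree exactly 3.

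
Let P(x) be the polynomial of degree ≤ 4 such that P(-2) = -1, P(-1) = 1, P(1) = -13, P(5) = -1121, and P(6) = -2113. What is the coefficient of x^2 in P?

-4

Write P(x) = ax^4 + bx^3 + cx^2 + dx + e. Substituting each data point gives a linear system:
  16a - 8b + 4c - 2d + e = -1
  a - b + c - d + e = 1
  a + b + c + d + e = -13
  625a + 125b + 25c + 5d + e = -1121
  1296a + 216b + 36c + 6d + e = -2113
Solving the system yields a = -1, b = -3, c = -4, d = -4, e = -1.
So P(x) = -x⁴ - 3x³ - 4x² - 4x - 1.
The coefficient of x^2 is -4.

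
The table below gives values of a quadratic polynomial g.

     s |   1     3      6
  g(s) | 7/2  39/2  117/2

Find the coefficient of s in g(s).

4

Write g(s) = as^2 + bs + c. Substituting each data point gives a linear system:
  a + b + c = 7/2
  9a + 3b + c = 39/2
  36a + 6b + c = 117/2
Solving the system yields a = 1, b = 4, c = -3/2.
So g(s) = s^2 + 4s - 3/2.
The coefficient of s is 4.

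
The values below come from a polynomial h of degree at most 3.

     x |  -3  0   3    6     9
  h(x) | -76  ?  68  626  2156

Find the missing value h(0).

-4

On equispaced nodes a degree-3 polynomial has vanishing fourth forward difference, so
  h(-3) - 4·h(0) + 6·h(3) - 4·h(6) + h(9) = 0.
Substituting the known values and solving for h(0):
  -4·h(0) = 16
  h(0) = -4.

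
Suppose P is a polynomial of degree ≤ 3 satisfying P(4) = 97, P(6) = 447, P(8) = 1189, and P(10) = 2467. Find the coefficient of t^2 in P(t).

-5

Write P(t) = at^3 + bt^2 + ct + d. Substituting each data point gives a linear system:
  64a + 16b + 4c + d = 97
  216a + 36b + 6c + d = 447
  512a + 64b + 8c + d = 1189
  1000a + 100b + 10c + d = 2467
Solving the system yields a = 3, b = -5, c = -3, d = -3.
So P(t) = 3t^3 - 5t^2 - 3t - 3.
The coefficient of t^2 is -5.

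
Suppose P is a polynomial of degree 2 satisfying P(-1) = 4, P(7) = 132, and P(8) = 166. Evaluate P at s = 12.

342

Write P(s) = as^2 + bs + c. Substituting each data point gives a linear system:
  a - b + c = 4
  49a + 7b + c = 132
  64a + 8b + c = 166
Solving the system yields a = 2, b = 4, c = 6.
So P(s) = 2s^2 + 4s + 6.
Then P(12) = 342.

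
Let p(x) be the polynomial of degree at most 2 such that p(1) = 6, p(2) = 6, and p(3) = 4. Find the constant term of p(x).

4

Write p(x) = ax^2 + bx + c. Substituting each data point gives a linear system:
  a + b + c = 6
  4a + 2b + c = 6
  9a + 3b + c = 4
Solving the system yields a = -1, b = 3, c = 4.
So p(x) = -x² + 3x + 4.
The constant term is 4.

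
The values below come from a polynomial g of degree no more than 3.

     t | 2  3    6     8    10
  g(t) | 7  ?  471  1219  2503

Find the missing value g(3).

The 4 known points determine the degree-3 polynomial uniquely.
Write g(t) = at^3 + bt^2 + ct + d. Substituting each data point gives a linear system:
  8a + 4b + 2c + d = 7
  216a + 36b + 6c + d = 471
  512a + 64b + 8c + d = 1219
  1000a + 100b + 10c + d = 2503
Solving the system yields a = 3, b = -5, c = 0, d = 3.
So g(t) = 3t^3 - 5t^2 + 3.
Then g(3) = 39.

39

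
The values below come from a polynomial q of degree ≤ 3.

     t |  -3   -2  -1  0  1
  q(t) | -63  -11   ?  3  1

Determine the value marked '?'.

5

The 4 known points determine the degree-3 polynomial uniquely.
Write q(t) = at^3 + bt^2 + ct + d. Substituting each data point gives a linear system:
  -27a + 9b - 3c + d = -63
  -8a + 4b - 2c + d = -11
  d = 3
  a + b + c + d = 1
Solving the system yields a = 3, b = 0, c = -5, d = 3.
So q(t) = 3t^3 - 5t + 3.
Then q(-1) = 5.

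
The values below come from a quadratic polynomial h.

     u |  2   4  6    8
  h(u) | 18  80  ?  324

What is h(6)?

182

On equispaced nodes a degree-2 polynomial has vanishing third forward difference, so
  - h(2) + 3·h(4) - 3·h(6) + h(8) = 0.
Substituting the known values and solving for h(6):
  -3·h(6) = -546
  h(6) = 182.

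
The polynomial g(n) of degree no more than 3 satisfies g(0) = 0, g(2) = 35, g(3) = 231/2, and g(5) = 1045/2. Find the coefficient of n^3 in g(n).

Write g(n) = an^3 + bn^2 + cn + d. Substituting each data point gives a linear system:
  d = 0
  8a + 4b + 2c + d = 35
  27a + 9b + 3c + d = 231/2
  125a + 25b + 5c + d = 1045/2
Solving the system yields a = 4, b = 1, c = -1/2, d = 0.
So g(n) = 4n³ + n² - (1/2)n.
The leading coefficient is 4.

4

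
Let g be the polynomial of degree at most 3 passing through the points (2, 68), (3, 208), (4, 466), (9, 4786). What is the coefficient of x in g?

Write g(x) = ax^3 + bx^2 + cx + d. Substituting each data point gives a linear system:
  8a + 4b + 2c + d = 68
  27a + 9b + 3c + d = 208
  64a + 16b + 4c + d = 466
  729a + 81b + 9c + d = 4786
Solving the system yields a = 6, b = 5, c = 1, d = -2.
So g(x) = 6x^3 + 5x^2 + x - 2.
The coefficient of x is 1.

1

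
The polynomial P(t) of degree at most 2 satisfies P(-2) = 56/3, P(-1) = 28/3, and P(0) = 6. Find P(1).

26/3

Write P(t) = at^2 + bt + c. Substituting each data point gives a linear system:
  4a - 2b + c = 56/3
  a - b + c = 28/3
  c = 6
Solving the system yields a = 3, b = -1/3, c = 6.
So P(t) = 3t² - (1/3)t + 6.
Then P(1) = 26/3.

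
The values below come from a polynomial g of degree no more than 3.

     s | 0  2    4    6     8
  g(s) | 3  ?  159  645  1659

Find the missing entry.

9

On equispaced nodes a degree-3 polynomial has vanishing fourth forward difference, so
  g(0) - 4·g(2) + 6·g(4) - 4·g(6) + g(8) = 0.
Substituting the known values and solving for g(2):
  -4·g(2) = -36
  g(2) = 9.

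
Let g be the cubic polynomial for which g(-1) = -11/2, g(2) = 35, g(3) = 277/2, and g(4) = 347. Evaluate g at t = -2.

-49

Using the Lagrange interpolation formula with nodes -1, 2, 3, 4:
  L_0(t) = (t - 2)(t - 3)(t - 4) / -60
  L_1(t) = (t + 1)(t - 3)(t - 4) / 6
  L_2(t) = (t + 1)(t - 2)(t - 4) / -4
  L_3(t) = (t + 1)(t - 2)(t - 3) / 10
Then g(t) = -11/2·L_0(t) + 35·L_1(t) + 277/2·L_2(t) + 347·L_3(t).
Expanding and collecting terms gives g(t) = 6t^3 - (3/2)t^2 - 3t - 1.
Evaluating at t = -2: g(-2) = -49.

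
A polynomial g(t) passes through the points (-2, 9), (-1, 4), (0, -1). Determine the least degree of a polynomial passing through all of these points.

1

Forward differences of the values at t = -2, -1, 0:
  g  : 9  4  -1
  Δ  : -5  -5
  Δ^2: 0
The first differences are constant (-5) and nonzero, while all higher differences vanish, so the minimal degree is 1.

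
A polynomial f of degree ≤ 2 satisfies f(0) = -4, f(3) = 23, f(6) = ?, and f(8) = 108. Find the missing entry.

The 3 known points determine the degree-2 polynomial uniquely.
Write f(u) = au^2 + bu + c. Substituting each data point gives a linear system:
  c = -4
  9a + 3b + c = 23
  64a + 8b + c = 108
Solving the system yields a = 1, b = 6, c = -4.
So f(u) = u^2 + 6u - 4.
Then f(6) = 68.

68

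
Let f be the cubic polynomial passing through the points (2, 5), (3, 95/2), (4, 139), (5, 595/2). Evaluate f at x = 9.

Write f(x) = ax^3 + bx^2 + cx + d. Substituting each data point gives a linear system:
  8a + 4b + 2c + d = 5
  27a + 9b + 3c + d = 95/2
  64a + 16b + 4c + d = 139
  125a + 25b + 5c + d = 595/2
Solving the system yields a = 3, b = -5/2, c = -2, d = -5.
So f(x) = 3x^3 - (5/2)x^2 - 2x - 5.
Then f(9) = 3923/2.

3923/2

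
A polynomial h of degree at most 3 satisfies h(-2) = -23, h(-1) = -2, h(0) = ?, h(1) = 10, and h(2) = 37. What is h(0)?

The 4 known points determine the degree-3 polynomial uniquely.
Write h(n) = an^3 + bn^2 + cn + d. Substituting each data point gives a linear system:
  -8a + 4b - 2c + d = -23
  -a + b - c + d = -2
  a + b + c + d = 10
  8a + 4b + 2c + d = 37
Solving the system yields a = 3, b = 1, c = 3, d = 3.
So h(n) = 3n³ + n² + 3n + 3.
Then h(0) = 3.

3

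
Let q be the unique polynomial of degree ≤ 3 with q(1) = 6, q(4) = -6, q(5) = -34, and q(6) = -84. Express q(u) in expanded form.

Write q(u) = au^3 + bu^2 + cu + d. Substituting each data point gives a linear system:
  a + b + c + d = 6
  64a + 16b + 4c + d = -6
  125a + 25b + 5c + d = -34
  216a + 36b + 6c + d = -84
Solving the system yields a = -1, b = 4, c = -3, d = 6.
So q(u) = -u^3 + 4u^2 - 3u + 6.
Check: q(6) = -84. ✓

q(u) = -u^3 + 4u^2 - 3u + 6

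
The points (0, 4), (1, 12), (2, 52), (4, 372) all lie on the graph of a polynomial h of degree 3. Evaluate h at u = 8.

Using the Lagrange interpolation formula with nodes 0, 1, 2, 4:
  L_0(u) = (u - 1)(u - 2)(u - 4) / -8
  L_1(u) = u(u - 2)(u - 4) / 3
  L_2(u) = u(u - 1)(u - 4) / -4
  L_3(u) = u(u - 1)(u - 2) / 24
Then h(u) = 4·L_0(u) + 12·L_1(u) + 52·L_2(u) + 372·L_3(u).
Expanding and collecting terms gives h(u) = 6u^3 - 2u^2 + 4u + 4.
Evaluating at u = 8: h(8) = 2980.

2980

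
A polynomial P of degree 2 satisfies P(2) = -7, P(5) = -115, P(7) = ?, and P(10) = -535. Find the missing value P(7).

-247

The 3 known points determine the degree-2 polynomial uniquely.
Write P(t) = at^2 + bt + c. Substituting each data point gives a linear system:
  4a + 2b + c = -7
  25a + 5b + c = -115
  100a + 10b + c = -535
Solving the system yields a = -6, b = 6, c = 5.
So P(t) = -6t² + 6t + 5.
Then P(7) = -247.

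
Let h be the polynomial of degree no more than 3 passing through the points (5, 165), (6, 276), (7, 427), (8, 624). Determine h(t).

h(t) = t^3 + 2t^2 - 2t

Using the Lagrange interpolation formula with nodes 5, 6, 7, 8:
  L_0(t) = (t - 6)(t - 7)(t - 8) / -6
  L_1(t) = (t - 5)(t - 7)(t - 8) / 2
  L_2(t) = (t - 5)(t - 6)(t - 8) / -2
  L_3(t) = (t - 5)(t - 6)(t - 7) / 6
Then h(t) = 165·L_0(t) + 276·L_1(t) + 427·L_2(t) + 624·L_3(t).
Expanding and collecting terms gives h(t) = t³ + 2t² - 2t.
Check: h(8) = 624. ✓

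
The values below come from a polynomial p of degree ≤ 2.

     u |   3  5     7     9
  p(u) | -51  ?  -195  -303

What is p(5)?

On equispaced nodes a degree-2 polynomial has vanishing third forward difference, so
  - p(3) + 3·p(5) - 3·p(7) + p(9) = 0.
Substituting the known values and solving for p(5):
  3·p(5) = -333
  p(5) = -111.

-111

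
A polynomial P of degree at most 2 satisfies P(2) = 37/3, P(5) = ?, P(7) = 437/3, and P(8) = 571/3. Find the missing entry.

223/3

The 3 known points determine the degree-2 polynomial uniquely.
Write P(n) = an^2 + bn + c. Substituting each data point gives a linear system:
  4a + 2b + c = 37/3
  49a + 7b + c = 437/3
  64a + 8b + c = 571/3
Solving the system yields a = 3, b = -1/3, c = 1.
So P(n) = 3n² - (1/3)n + 1.
Then P(5) = 223/3.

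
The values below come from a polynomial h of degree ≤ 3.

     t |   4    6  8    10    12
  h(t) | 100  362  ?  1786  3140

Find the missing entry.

892

The 4 known points determine the degree-3 polynomial uniquely.
Write h(t) = at^3 + bt^2 + ct + d. Substituting each data point gives a linear system:
  64a + 16b + 4c + d = 100
  216a + 36b + 6c + d = 362
  1000a + 100b + 10c + d = 1786
  1728a + 144b + 12c + d = 3140
Solving the system yields a = 2, b = -5/2, c = 4, d = -4.
So h(t) = 2t³ - (5/2)t² + 4t - 4.
Then h(8) = 892.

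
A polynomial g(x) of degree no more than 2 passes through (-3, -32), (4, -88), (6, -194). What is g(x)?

g(x) = -5x^2 - 3x + 4

Using the Lagrange interpolation formula with nodes -3, 4, 6:
  L_0(x) = (x - 4)(x - 6) / 63
  L_1(x) = (x + 3)(x - 6) / -14
  L_2(x) = (x + 3)(x - 4) / 18
Then g(x) = -32·L_0(x) - 88·L_1(x) - 194·L_2(x).
Expanding and collecting terms gives g(x) = -5x^2 - 3x + 4.
Check: g(6) = -194. ✓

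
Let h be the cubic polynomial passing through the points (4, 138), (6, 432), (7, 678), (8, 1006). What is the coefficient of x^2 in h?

-1

Write h(x) = ax^3 + bx^2 + cx + d. Substituting each data point gives a linear system:
  64a + 16b + 4c + d = 138
  216a + 36b + 6c + d = 432
  343a + 49b + 7c + d = 678
  512a + 64b + 8c + d = 1006
Solving the system yields a = 2, b = -1, c = 5, d = 6.
So h(x) = 2x^3 - x^2 + 5x + 6.
The coefficient of x^2 is -1.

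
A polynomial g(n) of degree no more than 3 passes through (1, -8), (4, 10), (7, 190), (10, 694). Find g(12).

Using the Lagrange interpolation formula with nodes 1, 4, 7, 10:
  L_0(n) = (n - 4)(n - 7)(n - 10) / -162
  L_1(n) = (n - 1)(n - 7)(n - 10) / 54
  L_2(n) = (n - 1)(n - 4)(n - 10) / -54
  L_3(n) = (n - 1)(n - 4)(n - 7) / 162
Then g(n) = -8·L_0(n) + 10·L_1(n) + 190·L_2(n) + 694·L_3(n).
Expanding and collecting terms gives g(n) = n^3 - 3n^2 - 6.
Evaluating at n = 12: g(12) = 1290.

1290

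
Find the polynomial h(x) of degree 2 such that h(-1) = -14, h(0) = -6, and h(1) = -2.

Write h(x) = ax^2 + bx + c. Substituting each data point gives a linear system:
  a - b + c = -14
  c = -6
  a + b + c = -2
Solving the system yields a = -2, b = 6, c = -6.
So h(x) = -2x² + 6x - 6.
Check: h(0) = -6. ✓

h(x) = -2x^2 + 6x - 6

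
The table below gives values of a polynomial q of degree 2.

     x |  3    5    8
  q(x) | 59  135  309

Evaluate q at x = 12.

Write q(x) = ax^2 + bx + c. Substituting each data point gives a linear system:
  9a + 3b + c = 59
  25a + 5b + c = 135
  64a + 8b + c = 309
Solving the system yields a = 4, b = 6, c = 5.
So q(x) = 4x^2 + 6x + 5.
Then q(12) = 653.

653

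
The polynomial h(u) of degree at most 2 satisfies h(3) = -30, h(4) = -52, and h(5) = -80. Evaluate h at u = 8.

-200

Forward differences of the values at u = 3, 4, 5:
  h  : -30  -52  -80
  Δ  : -22  -28
  Δ^2: -6
The second differences are constant, confirming degree 2.
Interpolating (Newton forward form) and evaluating at u = 8 gives h(8) = -200.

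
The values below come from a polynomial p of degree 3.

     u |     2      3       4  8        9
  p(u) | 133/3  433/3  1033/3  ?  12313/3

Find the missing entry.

8593/3

The 4 known points determine the degree-3 polynomial uniquely.
Write p(u) = au^3 + bu^2 + cu + d. Substituting each data point gives a linear system:
  8a + 4b + 2c + d = 133/3
  27a + 9b + 3c + d = 433/3
  64a + 16b + 4c + d = 1033/3
  729a + 81b + 9c + d = 12313/3
Solving the system yields a = 6, b = -4, c = 6, d = 1/3.
So p(u) = 6u^3 - 4u^2 + 6u + 1/3.
Then p(8) = 8593/3.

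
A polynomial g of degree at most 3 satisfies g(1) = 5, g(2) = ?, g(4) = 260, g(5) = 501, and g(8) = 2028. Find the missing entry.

The 4 known points determine the degree-3 polynomial uniquely.
Write g(n) = an^3 + bn^2 + cn + d. Substituting each data point gives a linear system:
  a + b + c + d = 5
  64a + 16b + 4c + d = 260
  125a + 25b + 5c + d = 501
  512a + 64b + 8c + d = 2028
Solving the system yields a = 4, b = -1, c = 6, d = -4.
So g(n) = 4n^3 - n^2 + 6n - 4.
Then g(2) = 36.

36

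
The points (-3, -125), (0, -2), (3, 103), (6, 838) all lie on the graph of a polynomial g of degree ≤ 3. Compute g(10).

Write g(s) = as^3 + bs^2 + cs + d. Substituting each data point gives a linear system:
  -27a + 9b - 3c + d = -125
  d = -2
  27a + 9b + 3c + d = 103
  216a + 36b + 6c + d = 838
Solving the system yields a = 4, b = -1, c = 2, d = -2.
So g(s) = 4s^3 - s^2 + 2s - 2.
Then g(10) = 3918.

3918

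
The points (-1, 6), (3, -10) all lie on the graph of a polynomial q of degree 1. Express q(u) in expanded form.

q(u) = -4u + 2

Using the Lagrange interpolation formula with nodes -1, 3:
  L_0(u) = (u - 3) / -4
  L_1(u) = (u + 1) / 4
Then q(u) = 6·L_0(u) - 10·L_1(u).
Expanding and collecting terms gives q(u) = -4u + 2.
Check: q(3) = -10. ✓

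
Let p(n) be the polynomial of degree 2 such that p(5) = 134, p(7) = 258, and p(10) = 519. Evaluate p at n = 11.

Using the Lagrange interpolation formula with nodes 5, 7, 10:
  L_0(n) = (n - 7)(n - 10) / 10
  L_1(n) = (n - 5)(n - 10) / -6
  L_2(n) = (n - 5)(n - 7) / 15
Then p(n) = 134·L_0(n) + 258·L_1(n) + 519·L_2(n).
Expanding and collecting terms gives p(n) = 5n² + 2n - 1.
Evaluating at n = 11: p(11) = 626.

626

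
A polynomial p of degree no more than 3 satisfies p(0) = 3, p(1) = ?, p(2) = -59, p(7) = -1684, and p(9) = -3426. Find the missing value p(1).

-10

The 4 known points determine the degree-3 polynomial uniquely.
Write p(x) = ax^3 + bx^2 + cx + d. Substituting each data point gives a linear system:
  d = 3
  8a + 4b + 2c + d = -59
  343a + 49b + 7c + d = -1684
  729a + 81b + 9c + d = -3426
Solving the system yields a = -4, b = -6, c = -3, d = 3.
So p(x) = -4x³ - 6x² - 3x + 3.
Then p(1) = -10.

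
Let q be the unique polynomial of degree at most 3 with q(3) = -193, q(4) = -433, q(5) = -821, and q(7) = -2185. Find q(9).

Write q(u) = au^3 + bu^2 + cu + d. Substituting each data point gives a linear system:
  27a + 9b + 3c + d = -193
  64a + 16b + 4c + d = -433
  125a + 25b + 5c + d = -821
  343a + 49b + 7c + d = -2185
Solving the system yields a = -6, b = -2, c = -4, d = -1.
So q(u) = -6u^3 - 2u^2 - 4u - 1.
Then q(9) = -4573.

-4573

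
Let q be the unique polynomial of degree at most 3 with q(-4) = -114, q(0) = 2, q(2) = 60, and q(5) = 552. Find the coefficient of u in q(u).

Write q(u) = au^3 + bu^2 + cu + d. Substituting each data point gives a linear system:
  -64a + 16b - 4c + d = -114
  d = 2
  8a + 4b + 2c + d = 60
  125a + 25b + 5c + d = 552
Solving the system yields a = 3, b = 6, c = 5, d = 2.
So q(u) = 3u^3 + 6u^2 + 5u + 2.
The coefficient of u is 5.

5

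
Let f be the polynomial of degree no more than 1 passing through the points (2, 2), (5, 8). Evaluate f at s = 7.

12

Using the Lagrange interpolation formula with nodes 2, 5:
  L_0(s) = (s - 5) / -3
  L_1(s) = (s - 2) / 3
Then f(s) = 2·L_0(s) + 8·L_1(s).
Expanding and collecting terms gives f(s) = 2s - 2.
Evaluating at s = 7: f(7) = 12.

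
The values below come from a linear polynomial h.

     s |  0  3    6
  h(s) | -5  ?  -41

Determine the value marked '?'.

On equispaced nodes a degree-1 polynomial has vanishing second forward difference, so
  h(0) - 2·h(3) + h(6) = 0.
Substituting the known values and solving for h(3):
  -2·h(3) = 46
  h(3) = -23.

-23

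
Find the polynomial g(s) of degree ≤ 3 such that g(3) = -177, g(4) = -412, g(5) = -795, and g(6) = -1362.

Write g(s) = as^3 + bs^2 + cs + d. Substituting each data point gives a linear system:
  27a + 9b + 3c + d = -177
  64a + 16b + 4c + d = -412
  125a + 25b + 5c + d = -795
  216a + 36b + 6c + d = -1362
Solving the system yields a = -6, b = -2, c = 1, d = 0.
So g(s) = -6s³ - 2s² + s.
Check: g(6) = -1362. ✓

g(s) = -6s^3 - 2s^2 + s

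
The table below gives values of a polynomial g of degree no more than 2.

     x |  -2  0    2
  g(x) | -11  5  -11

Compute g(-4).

Forward differences of the values at x = -2, 0, 2:
  g  : -11  5  -11
  Δ  : 16  -16
  Δ^2: -32
The second differences are constant, confirming degree 2.
Interpolating (Newton forward form) and evaluating at x = -4 gives g(-4) = -59.

-59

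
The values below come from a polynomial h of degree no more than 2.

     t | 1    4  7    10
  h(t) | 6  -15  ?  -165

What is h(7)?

-72

The 3 known points determine the degree-2 polynomial uniquely.
Write h(t) = at^2 + bt + c. Substituting each data point gives a linear system:
  a + b + c = 6
  16a + 4b + c = -15
  100a + 10b + c = -165
Solving the system yields a = -2, b = 3, c = 5.
So h(t) = -2t² + 3t + 5.
Then h(7) = -72.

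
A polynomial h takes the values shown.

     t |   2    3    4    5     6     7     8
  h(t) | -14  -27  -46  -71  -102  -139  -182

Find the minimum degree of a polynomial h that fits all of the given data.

2

Forward differences of the values at t = 2, 3, 4, 5, 6, 7, 8:
  h  : -14  -27  -46  -71  -102  -139  -182
  Δ  : -13  -19  -25  -31  -37  -43
  Δ^2: -6  -6  -6  -6  -6
  Δ^3: 0  0  0  0
  Δ^4: 0  0  0
  Δ^5: 0  0
  Δ^6: 0
The second differences are constant (-6) and nonzero, while all higher differences vanish, so the minimal degree is 2.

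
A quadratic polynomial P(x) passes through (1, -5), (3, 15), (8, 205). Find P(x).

Using the Lagrange interpolation formula with nodes 1, 3, 8:
  L_0(x) = (x - 3)(x - 8) / 14
  L_1(x) = (x - 1)(x - 8) / -10
  L_2(x) = (x - 1)(x - 3) / 35
Then P(x) = -5·L_0(x) + 15·L_1(x) + 205·L_2(x).
Expanding and collecting terms gives P(x) = 4x^2 - 6x - 3.
Check: P(3) = 15. ✓

P(x) = 4x^2 - 6x - 3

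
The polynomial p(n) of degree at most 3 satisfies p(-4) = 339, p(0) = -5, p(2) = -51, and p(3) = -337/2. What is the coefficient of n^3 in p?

-6

Write p(n) = an^3 + bn^2 + cn + d. Substituting each data point gives a linear system:
  -64a + 16b - 4c + d = 339
  d = -5
  8a + 4b + 2c + d = -51
  27a + 9b + 3c + d = -337/2
Solving the system yields a = -6, b = -3/2, c = 4, d = -5.
So p(n) = -6n^3 - (3/2)n^2 + 4n - 5.
The leading coefficient is -6.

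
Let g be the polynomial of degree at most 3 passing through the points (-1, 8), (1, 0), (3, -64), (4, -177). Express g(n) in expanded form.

Write g(n) = an^3 + bn^2 + cn + d. Substituting each data point gives a linear system:
  -a + b - c + d = 8
  a + b + c + d = 0
  27a + 9b + 3c + d = -64
  64a + 16b + 4c + d = -177
Solving the system yields a = -4, b = 5, c = 0, d = -1.
So g(n) = -4n³ + 5n² - 1.
Check: g(-1) = 8. ✓

g(n) = -4n^3 + 5n^2 - 1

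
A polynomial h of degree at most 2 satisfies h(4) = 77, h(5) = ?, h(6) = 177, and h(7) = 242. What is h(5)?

122

The 3 known points determine the degree-2 polynomial uniquely.
Write h(x) = ax^2 + bx + c. Substituting each data point gives a linear system:
  16a + 4b + c = 77
  36a + 6b + c = 177
  49a + 7b + c = 242
Solving the system yields a = 5, b = 0, c = -3.
So h(x) = 5x^2 - 3.
Then h(5) = 122.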